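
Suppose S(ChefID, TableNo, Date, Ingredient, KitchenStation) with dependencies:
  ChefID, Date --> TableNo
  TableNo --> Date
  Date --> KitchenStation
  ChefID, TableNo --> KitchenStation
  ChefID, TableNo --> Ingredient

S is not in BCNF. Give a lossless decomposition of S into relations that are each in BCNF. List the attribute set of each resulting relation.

Candidate keys of the original relation: {ChefID, Date}, {ChefID, TableNo}.
Within {ChefID, Date, Ingredient, KitchenStation, TableNo}: {TableNo}⁺ ∩ {ChefID, Date, Ingredient, KitchenStation, TableNo} = {Date, KitchenStation, TableNo}, not the whole set, so TableNo --> Date, KitchenStation violates BCNF; decompose into {Date, KitchenStation, TableNo} and {ChefID, Ingredient, TableNo}.
Within {Date, KitchenStation, TableNo}: {Date}⁺ ∩ {Date, KitchenStation, TableNo} = {Date, KitchenStation}, not the whole set, so Date --> KitchenStation violates BCNF; decompose into {Date, KitchenStation} and {Date, TableNo}.
{Date, KitchenStation}: every determinant is a superkey — BCNF.
{Date, TableNo}: every determinant is a superkey — BCNF.
{ChefID, Ingredient, TableNo}: every determinant is a superkey — BCNF.

{ChefID, Ingredient, TableNo}; {Date, KitchenStation}; {Date, TableNo}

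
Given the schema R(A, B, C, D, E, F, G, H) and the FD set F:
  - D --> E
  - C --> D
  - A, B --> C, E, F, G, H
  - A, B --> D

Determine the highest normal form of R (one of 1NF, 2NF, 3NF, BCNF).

Candidate key: {A, B}. Prime attributes: {A, B}.
D --> E: {D}⁺ = {D, E}, which is not all of the attributes, so the left side is not a superkey — BCNF is violated.
Because {E} is non-prime and the left side of D --> E is not a superkey, the relation is not in 3NF.
Checking every proper subset of each key, none determines a non-prime attribute — 2NF is satisfied.

2NF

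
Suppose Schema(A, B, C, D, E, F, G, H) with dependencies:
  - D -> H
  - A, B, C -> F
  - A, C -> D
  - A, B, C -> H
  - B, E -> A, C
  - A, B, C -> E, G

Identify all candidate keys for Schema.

{A, B, C}, {B, E}

No FD produces {B}, so it must be in every candidate key.
{B, E}⁺ = {A, B, C, D, E, F, G, H} — all of the relation — so {B, E} is a candidate key.
{A, B, C}⁺ = {A, B, C, D, E, F, G, H} — all of the relation — so {A, B, C} is a candidate key.
Any other superkey properly contains one of these, so there are no further candidate keys.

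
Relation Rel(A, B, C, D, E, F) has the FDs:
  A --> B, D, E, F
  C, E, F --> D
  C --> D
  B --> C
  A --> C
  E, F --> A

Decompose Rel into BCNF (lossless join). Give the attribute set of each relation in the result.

Candidate keys of the original relation: {A}, {E, F}.
In {A, B, C, D, E, F}, {C} is not a superkey ({C}⁺ restricted to this set is {C, D}), so split on C --> D into {C, D} and {A, B, C, E, F}.
{C, D} has no BCNF violation.
In {A, B, C, E, F}, {B} is not a superkey ({B}⁺ restricted to this set is {B, C}), so split on B --> C into {B, C} and {A, B, E, F}.
{B, C} has no BCNF violation.
{A, B, E, F} has no BCNF violation.

{A, B, E, F}; {B, C}; {C, D}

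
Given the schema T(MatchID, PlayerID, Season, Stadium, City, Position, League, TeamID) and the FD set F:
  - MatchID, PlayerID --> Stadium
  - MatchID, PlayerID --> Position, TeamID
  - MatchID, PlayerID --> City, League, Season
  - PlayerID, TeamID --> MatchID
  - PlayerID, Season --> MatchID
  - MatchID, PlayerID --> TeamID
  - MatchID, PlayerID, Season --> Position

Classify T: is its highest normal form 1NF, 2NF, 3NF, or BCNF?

BCNF

Candidate keys: {MatchID, PlayerID}, {PlayerID, Season}, {PlayerID, TeamID}. Prime attributes: {MatchID, PlayerID, Season, TeamID}.
The left-hand side of every FD is a superkey, so BCNF is satisfied.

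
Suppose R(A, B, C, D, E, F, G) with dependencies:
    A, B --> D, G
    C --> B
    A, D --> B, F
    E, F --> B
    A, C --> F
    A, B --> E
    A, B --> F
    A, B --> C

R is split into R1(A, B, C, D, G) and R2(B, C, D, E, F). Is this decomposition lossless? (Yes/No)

No

Common attributes: {B, C, D}; their closure is {B, C, D}.
R1 ⊄ {B, C, D} and R2 ⊄ {B, C, D}, so the split is lossy.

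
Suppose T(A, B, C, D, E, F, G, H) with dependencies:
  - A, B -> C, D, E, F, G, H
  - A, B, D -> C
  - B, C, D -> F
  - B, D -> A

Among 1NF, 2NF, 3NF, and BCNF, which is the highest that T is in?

BCNF

Candidate keys: {A, B}, {B, D}. Prime attributes: {A, B, D}.
The left-hand side of every FD is a superkey, so BCNF is satisfied.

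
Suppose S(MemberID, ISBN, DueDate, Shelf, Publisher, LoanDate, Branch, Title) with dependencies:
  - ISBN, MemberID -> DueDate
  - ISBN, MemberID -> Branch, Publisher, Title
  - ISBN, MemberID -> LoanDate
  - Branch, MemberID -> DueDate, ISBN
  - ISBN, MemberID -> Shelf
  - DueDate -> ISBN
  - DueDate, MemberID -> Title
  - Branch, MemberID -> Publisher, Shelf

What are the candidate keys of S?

{Branch, MemberID}, {DueDate, MemberID}, {ISBN, MemberID}

Attributes never on any right-hand side: {MemberID} — every candidate key must contain it.
{Branch, MemberID}⁺ = {Branch, DueDate, ISBN, LoanDate, MemberID, Publisher, Shelf, Title}, which is every attribute, so {Branch, MemberID} is a candidate key.
{DueDate, MemberID}⁺ = {Branch, DueDate, ISBN, LoanDate, MemberID, Publisher, Shelf, Title}, which is every attribute, so {DueDate, MemberID} is a candidate key.
{ISBN, MemberID}⁺ = {Branch, DueDate, ISBN, LoanDate, MemberID, Publisher, Shelf, Title}, which is every attribute, so {ISBN, MemberID} is a candidate key.
These are minimal and exhaustive — every other superkey contains one of them.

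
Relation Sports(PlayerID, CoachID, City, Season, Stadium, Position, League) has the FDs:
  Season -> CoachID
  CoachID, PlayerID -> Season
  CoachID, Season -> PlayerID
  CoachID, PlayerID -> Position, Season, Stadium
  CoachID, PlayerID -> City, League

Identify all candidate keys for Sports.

{CoachID, PlayerID}, {Season}

Closure of {Season} is {City, CoachID, League, PlayerID, Position, Season, Stadium}, the whole schema; {Season} is a candidate key.
Closure of {CoachID, PlayerID} is {City, CoachID, League, PlayerID, Position, Season, Stadium}, the whole schema; {CoachID, PlayerID} is a candidate key.
No proper subset of any of these is a key, and no other minimal superkey exists.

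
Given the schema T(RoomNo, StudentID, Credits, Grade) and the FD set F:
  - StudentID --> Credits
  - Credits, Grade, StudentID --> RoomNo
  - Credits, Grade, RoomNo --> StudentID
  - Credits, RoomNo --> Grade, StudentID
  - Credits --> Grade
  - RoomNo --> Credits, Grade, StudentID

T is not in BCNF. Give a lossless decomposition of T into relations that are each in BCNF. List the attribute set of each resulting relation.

Candidate keys of the original relation: {RoomNo}, {StudentID}.
{Credits, Grade, RoomNo, StudentID}: {Credits} determines {Credits, Grade} here but is not a superkey — split on Credits --> Grade, giving {Credits, Grade} and {Credits, RoomNo, StudentID}.
{Credits, Grade}: every determinant is a superkey — BCNF.
{Credits, RoomNo, StudentID}: every determinant is a superkey — BCNF.

{Credits, Grade}; {Credits, RoomNo, StudentID}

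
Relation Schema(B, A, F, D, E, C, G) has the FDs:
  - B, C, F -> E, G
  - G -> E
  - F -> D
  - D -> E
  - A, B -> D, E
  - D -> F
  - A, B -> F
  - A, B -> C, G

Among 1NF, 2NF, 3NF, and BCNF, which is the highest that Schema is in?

Candidate key: {A, B}. Prime attributes: {A, B}.
B, C, F -> E, G breaks BCNF: {B, C, F}⁺ = {B, C, D, E, F, G}, so {B, C, F} is not a superkey.
B, C, F -> E, G determines the non-prime attributes {E, G} from a non-superkey — 3NF is violated.
Checking every proper subset of each key, none determines a non-prime attribute — 2NF is satisfied.

2NF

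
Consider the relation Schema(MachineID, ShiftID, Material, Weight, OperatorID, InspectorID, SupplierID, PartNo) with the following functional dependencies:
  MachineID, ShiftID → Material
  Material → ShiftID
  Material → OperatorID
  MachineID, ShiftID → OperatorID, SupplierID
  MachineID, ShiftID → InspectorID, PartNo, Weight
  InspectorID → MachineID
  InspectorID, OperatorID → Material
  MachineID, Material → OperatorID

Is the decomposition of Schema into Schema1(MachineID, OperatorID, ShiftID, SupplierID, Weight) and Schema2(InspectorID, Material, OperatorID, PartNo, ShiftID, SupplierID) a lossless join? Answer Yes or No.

No

The shared attributes are {OperatorID, ShiftID, SupplierID} and {OperatorID, ShiftID, SupplierID}⁺ = {OperatorID, ShiftID, SupplierID}.
Neither Schema1 nor Schema2 is contained in that closure, so the decomposition is lossy.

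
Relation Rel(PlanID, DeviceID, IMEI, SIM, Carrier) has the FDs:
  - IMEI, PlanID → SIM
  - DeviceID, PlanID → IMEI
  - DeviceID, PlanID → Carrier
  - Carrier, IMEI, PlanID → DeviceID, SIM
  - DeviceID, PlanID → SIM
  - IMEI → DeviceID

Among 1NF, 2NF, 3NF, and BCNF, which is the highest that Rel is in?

Candidate keys: {DeviceID, PlanID}, {IMEI, PlanID}. Prime attributes: {DeviceID, IMEI, PlanID}.
IMEI → DeviceID breaks BCNF: {IMEI}⁺ = {DeviceID, IMEI}, so {IMEI} is not a superkey.
But every attribute on its right side ({DeviceID}) is prime, and the same holds for every other non-superkey FD, so 3NF still holds.

3NF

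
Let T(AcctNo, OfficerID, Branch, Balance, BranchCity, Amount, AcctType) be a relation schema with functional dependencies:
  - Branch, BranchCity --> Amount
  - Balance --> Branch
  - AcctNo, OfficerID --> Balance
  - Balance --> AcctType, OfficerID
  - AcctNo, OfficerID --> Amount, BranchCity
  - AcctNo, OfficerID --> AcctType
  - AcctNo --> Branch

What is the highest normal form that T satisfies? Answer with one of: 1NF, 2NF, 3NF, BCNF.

1NF

Candidate keys: {AcctNo, Balance}, {AcctNo, OfficerID}. Prime attributes: {AcctNo, Balance, OfficerID}.
For Branch, BranchCity --> Amount we have {Branch, BranchCity}⁺ = {Amount, Branch, BranchCity}; {Branch, BranchCity} is not a superkey, so BCNF fails.
Branch, BranchCity --> Amount has non-prime {Amount} on the right and a non-superkey on the left, so 3NF fails.
{AcctNo} is a proper subset of the key {AcctNo, Balance}, and {AcctNo}⁺ contains the non-prime attribute {Branch} — a partial dependency, so 2NF is violated.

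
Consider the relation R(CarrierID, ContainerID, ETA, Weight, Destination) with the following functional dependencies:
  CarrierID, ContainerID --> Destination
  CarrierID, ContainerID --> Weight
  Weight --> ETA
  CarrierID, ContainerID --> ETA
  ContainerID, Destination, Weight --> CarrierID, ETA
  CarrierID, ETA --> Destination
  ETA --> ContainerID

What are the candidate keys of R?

{CarrierID, ContainerID}⁺ = {CarrierID, ContainerID, Destination, ETA, Weight}, which is every attribute, so {CarrierID, ContainerID} is a candidate key.
{CarrierID, ETA}⁺ = {CarrierID, ContainerID, Destination, ETA, Weight}, which is every attribute, so {CarrierID, ETA} is a candidate key.
{CarrierID, Weight}⁺ = {CarrierID, ContainerID, Destination, ETA, Weight}, which is every attribute, so {CarrierID, Weight} is a candidate key.
{Destination, Weight}⁺ = {CarrierID, ContainerID, Destination, ETA, Weight}, which is every attribute, so {Destination, Weight} is a candidate key.
These are minimal and exhaustive — every other superkey contains one of them.

{CarrierID, ContainerID}, {CarrierID, ETA}, {CarrierID, Weight}, {Destination, Weight}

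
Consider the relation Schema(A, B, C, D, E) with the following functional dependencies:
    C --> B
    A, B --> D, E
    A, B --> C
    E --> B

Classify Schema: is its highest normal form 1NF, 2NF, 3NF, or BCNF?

Candidate keys: {A, B}, {A, C}, {A, E}. Prime attributes: {A, B, C, E}.
C --> B breaks BCNF: {C}⁺ = {B, C}, so {C} is not a superkey.
But every attribute on its right side ({B}) is prime, and the same holds for every other non-superkey FD, so 3NF still holds.

3NF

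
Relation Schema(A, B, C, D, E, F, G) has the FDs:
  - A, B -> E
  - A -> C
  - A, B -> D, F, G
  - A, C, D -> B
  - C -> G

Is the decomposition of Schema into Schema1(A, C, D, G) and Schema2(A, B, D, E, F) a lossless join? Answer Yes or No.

Common attributes: {A, D}; their closure is {A, B, C, D, E, F, G}.
Since Schema1 ⊆ {A, B, C, D, E, F, G}, the intersection is a superkey of Schema1; the decomposition is lossless.

Yes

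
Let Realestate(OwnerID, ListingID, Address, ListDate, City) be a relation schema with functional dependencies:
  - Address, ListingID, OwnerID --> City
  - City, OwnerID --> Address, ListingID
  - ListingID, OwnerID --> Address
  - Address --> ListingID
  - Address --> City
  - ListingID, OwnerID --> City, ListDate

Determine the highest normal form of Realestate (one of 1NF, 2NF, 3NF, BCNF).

Candidate keys: {Address, OwnerID}, {City, OwnerID}, {ListingID, OwnerID}. Prime attributes: {Address, City, ListingID, OwnerID}.
Address --> ListingID breaks BCNF: {Address}⁺ = {Address, City, ListingID}, so {Address} is not a superkey.
Since {ListingID} ⊆ prime attributes and every other non-superkey FD also has a prime right side, the schema is in 3NF.

3NF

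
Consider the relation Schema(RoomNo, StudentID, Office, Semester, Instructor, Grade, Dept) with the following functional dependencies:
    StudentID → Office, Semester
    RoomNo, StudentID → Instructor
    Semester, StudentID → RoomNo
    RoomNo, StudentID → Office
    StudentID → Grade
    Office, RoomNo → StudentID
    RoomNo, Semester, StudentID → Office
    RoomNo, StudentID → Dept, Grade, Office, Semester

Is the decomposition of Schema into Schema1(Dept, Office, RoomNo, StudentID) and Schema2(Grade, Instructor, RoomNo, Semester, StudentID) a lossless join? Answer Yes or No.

Yes

Schema1 ∩ Schema2 = {RoomNo, StudentID}; its closure under F is {Dept, Grade, Instructor, Office, RoomNo, Semester, StudentID}.
Schema1 is contained in that closure, so Schema1 ∩ Schema2 → Schema1 holds and the join is lossless.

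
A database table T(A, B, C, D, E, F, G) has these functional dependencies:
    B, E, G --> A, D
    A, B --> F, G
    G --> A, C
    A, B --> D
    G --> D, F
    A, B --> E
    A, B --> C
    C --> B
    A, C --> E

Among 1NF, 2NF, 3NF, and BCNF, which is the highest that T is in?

3NF

Candidate keys: {A, B}, {A, C}, {G}. Prime attributes: {A, B, C, G}.
For C --> B we have {C}⁺ = {B, C}; {C} is not a superkey, so BCNF fails.
Its right-hand attributes {B} are all prime, as are those of every other non-superkey FD — the relation is in 3NF.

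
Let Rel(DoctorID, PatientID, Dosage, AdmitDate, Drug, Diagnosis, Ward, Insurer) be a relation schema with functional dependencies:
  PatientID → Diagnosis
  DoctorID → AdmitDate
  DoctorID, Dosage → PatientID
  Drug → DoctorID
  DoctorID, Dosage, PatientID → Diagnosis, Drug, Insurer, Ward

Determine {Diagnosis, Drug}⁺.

{AdmitDate, Diagnosis, DoctorID, Drug}

Start with {Diagnosis, Drug}.
Drug → DoctorID applies; add {DoctorID} → now {Diagnosis, DoctorID, Drug}.
DoctorID → AdmitDate applies; add {AdmitDate} → now {AdmitDate, Diagnosis, DoctorID, Drug}.
No further FD applies.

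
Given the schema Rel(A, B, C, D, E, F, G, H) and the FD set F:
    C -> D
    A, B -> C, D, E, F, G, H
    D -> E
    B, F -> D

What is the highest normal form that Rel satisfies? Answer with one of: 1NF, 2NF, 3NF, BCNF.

Candidate key: {A, B}. Prime attributes: {A, B}.
C -> D: {C}⁺ = {C, D, E}, which is not all of the attributes, so the left side is not a superkey — BCNF is violated.
Because {D} is non-prime and the left side of C -> D is not a superkey, the relation is not in 3NF.
No non-prime attribute depends on a proper subset of any candidate key, so 2NF holds.

2NF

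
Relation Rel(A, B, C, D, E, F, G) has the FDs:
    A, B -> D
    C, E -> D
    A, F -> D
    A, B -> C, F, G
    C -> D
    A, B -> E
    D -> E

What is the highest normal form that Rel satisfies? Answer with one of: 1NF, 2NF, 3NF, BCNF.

Candidate key: {A, B}. Prime attributes: {A, B}.
C, E -> D breaks BCNF: {C, E}⁺ = {C, D, E}, so {C, E} is not a superkey.
C, E -> D determines the non-prime attribute {D} from a non-superkey — 3NF is violated.
No non-prime attribute depends on a proper subset of any candidate key, so 2NF holds.

2NF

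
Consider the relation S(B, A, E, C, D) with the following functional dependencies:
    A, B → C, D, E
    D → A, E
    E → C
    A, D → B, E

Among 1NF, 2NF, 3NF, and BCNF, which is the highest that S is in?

Candidate keys: {A, B}, {D}. Prime attributes: {A, B, D}.
For E → C we have {E}⁺ = {C, E}; {E} is not a superkey, so BCNF fails.
E → C has non-prime {C} on the right and a non-superkey on the left, so 3NF fails.
Checking every proper subset of each key, none determines a non-prime attribute — 2NF is satisfied.

2NF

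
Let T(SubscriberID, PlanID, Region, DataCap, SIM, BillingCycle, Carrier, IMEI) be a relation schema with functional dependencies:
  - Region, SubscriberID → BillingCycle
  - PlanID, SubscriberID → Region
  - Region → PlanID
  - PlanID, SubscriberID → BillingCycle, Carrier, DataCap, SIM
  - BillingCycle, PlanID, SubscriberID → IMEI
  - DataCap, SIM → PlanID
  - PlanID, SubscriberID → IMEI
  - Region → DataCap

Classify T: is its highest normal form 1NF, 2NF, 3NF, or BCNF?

3NF

Candidate keys: {DataCap, SIM, SubscriberID}, {PlanID, SubscriberID}, {Region, SubscriberID}. Prime attributes: {DataCap, PlanID, Region, SIM, SubscriberID}.
Region → PlanID: {Region}⁺ = {DataCap, PlanID, Region}, which is not all of the attributes, so the left side is not a superkey — BCNF is violated.
But every attribute on its right side ({PlanID}) is prime, and the same holds for every other non-superkey FD, so 3NF still holds.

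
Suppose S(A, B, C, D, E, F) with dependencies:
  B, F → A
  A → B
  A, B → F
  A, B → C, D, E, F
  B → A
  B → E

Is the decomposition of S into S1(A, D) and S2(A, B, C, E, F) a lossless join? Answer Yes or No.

S1 ∩ S2 = {A}; its closure under F is {A, B, C, D, E, F}.
This includes all of S1, so the common attributes are a superkey of S1 — the join is lossless.

Yes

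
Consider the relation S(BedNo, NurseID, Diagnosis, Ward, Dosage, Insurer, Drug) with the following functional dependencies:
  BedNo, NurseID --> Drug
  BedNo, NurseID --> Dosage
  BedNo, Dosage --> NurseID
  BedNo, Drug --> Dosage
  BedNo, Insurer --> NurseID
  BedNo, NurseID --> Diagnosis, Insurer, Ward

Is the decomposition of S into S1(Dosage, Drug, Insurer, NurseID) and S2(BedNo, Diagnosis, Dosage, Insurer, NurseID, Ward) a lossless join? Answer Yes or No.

S1 ∩ S2 = {Dosage, Insurer, NurseID}; its closure under F is {Dosage, Insurer, NurseID}.
S1 ⊄ {Dosage, Insurer, NurseID} and S2 ⊄ {Dosage, Insurer, NurseID}, so the split is lossy.

No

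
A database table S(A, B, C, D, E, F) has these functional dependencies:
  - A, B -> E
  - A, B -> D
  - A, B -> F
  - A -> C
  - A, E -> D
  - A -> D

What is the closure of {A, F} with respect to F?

{A, C, D, F}

Start with {A, F}.
A -> C applies; add {C} → now {A, C, F}.
A -> D applies; add {D} → now {A, C, D, F}.
No further FD applies.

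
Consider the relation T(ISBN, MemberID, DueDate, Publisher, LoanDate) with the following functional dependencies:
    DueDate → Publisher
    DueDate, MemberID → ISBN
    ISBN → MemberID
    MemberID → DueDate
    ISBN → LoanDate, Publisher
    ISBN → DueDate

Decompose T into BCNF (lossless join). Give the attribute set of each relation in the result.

{DueDate, ISBN, LoanDate, MemberID}; {DueDate, Publisher}

Candidate keys of the original relation: {ISBN}, {MemberID}.
{DueDate, ISBN, LoanDate, MemberID, Publisher}: {DueDate} determines {DueDate, Publisher} here but is not a superkey — split on DueDate → Publisher, giving {DueDate, Publisher} and {DueDate, ISBN, LoanDate, MemberID}.
{DueDate, Publisher} is in BCNF.
{DueDate, ISBN, LoanDate, MemberID} is in BCNF.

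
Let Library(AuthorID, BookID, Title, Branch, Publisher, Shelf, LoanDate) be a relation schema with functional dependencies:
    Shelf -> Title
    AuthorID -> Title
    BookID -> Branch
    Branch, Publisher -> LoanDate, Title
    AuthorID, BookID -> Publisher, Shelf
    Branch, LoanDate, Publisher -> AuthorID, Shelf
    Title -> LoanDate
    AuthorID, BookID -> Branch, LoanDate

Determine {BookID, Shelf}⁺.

{BookID, Branch, LoanDate, Shelf, Title}

Start with {BookID, Shelf}.
Shelf -> Title applies; add {Title} → now {BookID, Shelf, Title}.
BookID -> Branch applies; add {Branch} → now {BookID, Branch, Shelf, Title}.
Title -> LoanDate applies; add {LoanDate} → now {BookID, Branch, LoanDate, Shelf, Title}.
No further FD applies.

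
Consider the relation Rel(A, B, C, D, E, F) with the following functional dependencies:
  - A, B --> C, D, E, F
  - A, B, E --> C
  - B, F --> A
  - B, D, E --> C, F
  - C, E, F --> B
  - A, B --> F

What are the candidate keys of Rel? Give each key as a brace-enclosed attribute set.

{A, B}, {B, D, E}, {B, F}, {C, E, F}

{A, B} is a candidate key since {A, B}⁺ = {A, B, C, D, E, F} covers every attribute.
{B, F} is a candidate key since {B, F}⁺ = {A, B, C, D, E, F} covers every attribute.
{B, D, E} is a candidate key since {B, D, E}⁺ = {A, B, C, D, E, F} covers every attribute.
{C, E, F} is a candidate key since {C, E, F}⁺ = {A, B, C, D, E, F} covers every attribute.
Any other superkey properly contains one of these, so there are no further candidate keys.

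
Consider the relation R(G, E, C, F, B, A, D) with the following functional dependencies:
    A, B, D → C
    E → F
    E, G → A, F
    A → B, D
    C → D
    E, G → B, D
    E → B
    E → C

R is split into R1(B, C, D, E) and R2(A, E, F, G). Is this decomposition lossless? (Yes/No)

Yes

R1 ∩ R2 = {E}; its closure under F is {B, C, D, E, F}.
This includes all of R1, so the common attributes are a superkey of R1 — the join is lossless.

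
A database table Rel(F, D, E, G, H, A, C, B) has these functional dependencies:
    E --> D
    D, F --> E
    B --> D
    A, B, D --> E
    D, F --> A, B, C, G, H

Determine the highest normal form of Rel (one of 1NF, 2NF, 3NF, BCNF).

3NF

Candidate keys: {B, F}, {D, F}, {E, F}. Prime attributes: {B, D, E, F}.
For E --> D we have {E}⁺ = {D, E}; {E} is not a superkey, so BCNF fails.
Since {D} ⊆ prime attributes and every other non-superkey FD also has a prime right side, the schema is in 3NF.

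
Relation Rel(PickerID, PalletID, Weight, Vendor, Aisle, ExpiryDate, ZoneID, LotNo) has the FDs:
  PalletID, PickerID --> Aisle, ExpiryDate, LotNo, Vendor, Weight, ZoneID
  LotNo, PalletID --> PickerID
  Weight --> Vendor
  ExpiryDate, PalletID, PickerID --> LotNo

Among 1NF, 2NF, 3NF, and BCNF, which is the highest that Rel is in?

Candidate keys: {LotNo, PalletID}, {PalletID, PickerID}. Prime attributes: {LotNo, PalletID, PickerID}.
Weight --> Vendor breaks BCNF: {Weight}⁺ = {Vendor, Weight}, so {Weight} is not a superkey.
Weight --> Vendor determines the non-prime attribute {Vendor} from a non-superkey — 3NF is violated.
No non-prime attribute depends on a proper subset of any candidate key, so 2NF holds.

2NF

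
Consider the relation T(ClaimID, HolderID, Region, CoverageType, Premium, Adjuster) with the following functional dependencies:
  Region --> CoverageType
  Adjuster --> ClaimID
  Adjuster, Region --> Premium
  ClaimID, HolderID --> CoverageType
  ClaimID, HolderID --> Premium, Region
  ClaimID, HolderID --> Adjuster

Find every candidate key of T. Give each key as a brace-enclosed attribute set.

No FD produces {HolderID}, so it must be in every candidate key.
Closure of {Adjuster, HolderID} is {Adjuster, ClaimID, CoverageType, HolderID, Premium, Region}, the whole schema; {Adjuster, HolderID} is a candidate key.
Closure of {ClaimID, HolderID} is {Adjuster, ClaimID, CoverageType, HolderID, Premium, Region}, the whole schema; {ClaimID, HolderID} is a candidate key.
Any other superkey properly contains one of these, so there are no further candidate keys.

{Adjuster, HolderID}, {ClaimID, HolderID}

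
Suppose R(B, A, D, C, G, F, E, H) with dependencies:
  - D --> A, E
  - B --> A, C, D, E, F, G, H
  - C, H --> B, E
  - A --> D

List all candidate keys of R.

{B} is a candidate key since {B}⁺ = {A, B, C, D, E, F, G, H} covers every attribute.
{C, H} is a candidate key since {C, H}⁺ = {A, B, C, D, E, F, G, H} covers every attribute.
No proper subset of any of these is a key, and no other minimal superkey exists.

{B}, {C, H}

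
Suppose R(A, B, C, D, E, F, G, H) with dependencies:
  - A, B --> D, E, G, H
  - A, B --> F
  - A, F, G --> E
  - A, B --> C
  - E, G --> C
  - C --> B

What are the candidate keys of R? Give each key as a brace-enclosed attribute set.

{A, B}, {A, C}, {A, E, G}, {A, F, G}

{A} never appears on the right of any FD, so every key must include it.
{A, B}⁺ = {A, B, C, D, E, F, G, H}, which is every attribute, so {A, B} is a candidate key.
{A, C}⁺ = {A, B, C, D, E, F, G, H}, which is every attribute, so {A, C} is a candidate key.
{A, E, G}⁺ = {A, B, C, D, E, F, G, H}, which is every attribute, so {A, E, G} is a candidate key.
{A, F, G}⁺ = {A, B, C, D, E, F, G, H}, which is every attribute, so {A, F, G} is a candidate key.
These are minimal and exhaustive — every other superkey contains one of them.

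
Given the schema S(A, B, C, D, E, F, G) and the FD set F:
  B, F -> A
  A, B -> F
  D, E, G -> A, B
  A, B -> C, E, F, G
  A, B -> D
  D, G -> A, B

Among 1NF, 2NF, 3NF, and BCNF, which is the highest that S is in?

BCNF

Candidate keys: {A, B}, {B, F}, {D, G}. Prime attributes: {A, B, D, F, G}.
The left-hand side of every FD is a superkey, so BCNF is satisfied.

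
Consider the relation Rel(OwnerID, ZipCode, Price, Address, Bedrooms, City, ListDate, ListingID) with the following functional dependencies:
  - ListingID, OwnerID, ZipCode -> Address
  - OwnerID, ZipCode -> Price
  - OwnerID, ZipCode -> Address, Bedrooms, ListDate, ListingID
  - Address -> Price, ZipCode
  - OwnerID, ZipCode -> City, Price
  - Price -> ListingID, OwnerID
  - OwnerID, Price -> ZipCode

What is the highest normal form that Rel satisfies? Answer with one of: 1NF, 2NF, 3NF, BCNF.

Candidate keys: {Address}, {OwnerID, ZipCode}, {Price}. Prime attributes: {Address, OwnerID, Price, ZipCode}.
The left-hand side of every FD is a superkey, so BCNF is satisfied.

BCNF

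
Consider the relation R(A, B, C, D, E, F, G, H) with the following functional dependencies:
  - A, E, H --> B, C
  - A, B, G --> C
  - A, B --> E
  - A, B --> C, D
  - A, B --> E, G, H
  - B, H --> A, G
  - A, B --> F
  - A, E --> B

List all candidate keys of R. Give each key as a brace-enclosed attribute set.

{A, B} is a candidate key since {A, B}⁺ = {A, B, C, D, E, F, G, H} covers every attribute.
{A, E} is a candidate key since {A, E}⁺ = {A, B, C, D, E, F, G, H} covers every attribute.
{B, H} is a candidate key since {B, H}⁺ = {A, B, C, D, E, F, G, H} covers every attribute.
These are minimal and exhaustive — every other superkey contains one of them.

{A, B}, {A, E}, {B, H}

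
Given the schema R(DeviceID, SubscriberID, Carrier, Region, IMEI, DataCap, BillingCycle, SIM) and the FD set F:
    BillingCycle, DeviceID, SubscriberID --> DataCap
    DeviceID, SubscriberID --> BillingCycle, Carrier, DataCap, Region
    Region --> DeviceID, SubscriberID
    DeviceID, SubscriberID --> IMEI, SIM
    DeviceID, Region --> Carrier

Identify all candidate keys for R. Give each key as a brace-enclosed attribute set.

{DeviceID, SubscriberID}, {Region}

Closure of {Region} is {BillingCycle, Carrier, DataCap, DeviceID, IMEI, Region, SIM, SubscriberID}, the whole schema; {Region} is a candidate key.
Closure of {DeviceID, SubscriberID} is {BillingCycle, Carrier, DataCap, DeviceID, IMEI, Region, SIM, SubscriberID}, the whole schema; {DeviceID, SubscriberID} is a candidate key.
Any other superkey properly contains one of these, so there are no further candidate keys.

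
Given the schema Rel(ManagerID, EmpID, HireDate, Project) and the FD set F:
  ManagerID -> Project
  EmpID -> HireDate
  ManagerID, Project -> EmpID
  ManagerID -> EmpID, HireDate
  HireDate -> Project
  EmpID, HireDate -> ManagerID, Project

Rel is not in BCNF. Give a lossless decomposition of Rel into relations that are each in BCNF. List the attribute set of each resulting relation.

Candidate keys of the original relation: {EmpID}, {ManagerID}.
{EmpID, HireDate, ManagerID, Project}: {HireDate} determines {HireDate, Project} here but is not a superkey — split on HireDate -> Project, giving {HireDate, Project} and {EmpID, HireDate, ManagerID}.
{HireDate, Project} is in BCNF.
{EmpID, HireDate, ManagerID} is in BCNF.

{EmpID, HireDate, ManagerID}; {HireDate, Project}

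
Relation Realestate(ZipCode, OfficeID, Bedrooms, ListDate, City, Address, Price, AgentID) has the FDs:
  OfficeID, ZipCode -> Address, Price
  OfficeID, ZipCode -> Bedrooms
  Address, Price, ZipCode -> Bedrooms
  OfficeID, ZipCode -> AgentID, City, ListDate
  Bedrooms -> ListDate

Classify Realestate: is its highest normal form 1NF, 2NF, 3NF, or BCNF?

Candidate key: {OfficeID, ZipCode}. Prime attributes: {OfficeID, ZipCode}.
Address, Price, ZipCode -> Bedrooms breaks BCNF: {Address, Price, ZipCode}⁺ = {Address, Bedrooms, ListDate, Price, ZipCode}, so {Address, Price, ZipCode} is not a superkey.
Address, Price, ZipCode -> Bedrooms determines the non-prime attribute {Bedrooms} from a non-superkey — 3NF is violated.
No proper subset of a key has a non-prime attribute in its closure, so there is no partial dependency; 2NF holds.

2NF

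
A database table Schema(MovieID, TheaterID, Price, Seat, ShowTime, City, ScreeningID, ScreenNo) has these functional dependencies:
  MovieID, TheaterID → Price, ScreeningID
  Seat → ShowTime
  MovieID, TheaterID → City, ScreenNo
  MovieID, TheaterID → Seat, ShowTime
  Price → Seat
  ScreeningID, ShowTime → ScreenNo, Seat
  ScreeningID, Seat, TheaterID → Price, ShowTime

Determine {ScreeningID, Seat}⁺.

Start with {ScreeningID, Seat}.
Seat → ShowTime applies; add {ShowTime} → now {ScreeningID, Seat, ShowTime}.
ScreeningID, ShowTime → ScreenNo, Seat applies; add {ScreenNo} → now {ScreenNo, ScreeningID, Seat, ShowTime}.
No further FD applies.

{ScreenNo, ScreeningID, Seat, ShowTime}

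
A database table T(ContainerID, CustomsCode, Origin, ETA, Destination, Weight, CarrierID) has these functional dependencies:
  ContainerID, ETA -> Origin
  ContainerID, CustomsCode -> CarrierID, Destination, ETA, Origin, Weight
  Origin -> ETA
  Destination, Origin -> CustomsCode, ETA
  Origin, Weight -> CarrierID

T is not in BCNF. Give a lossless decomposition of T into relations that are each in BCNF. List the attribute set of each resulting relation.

{CarrierID, ContainerID, ETA, Weight}; {ContainerID, CustomsCode, Destination, ETA, Weight}; {ContainerID, Origin}; {ETA, Origin}

Candidate keys of the original relation: {ContainerID, CustomsCode}, {ContainerID, Destination, ETA}, {ContainerID, Destination, Origin}.
{CarrierID, ContainerID, CustomsCode, Destination, ETA, Origin, Weight}: {ContainerID, ETA} determines {ContainerID, ETA, Origin} here but is not a superkey — split on ContainerID, ETA -> Origin, giving {ContainerID, ETA, Origin} and {CarrierID, ContainerID, CustomsCode, Destination, ETA, Weight}.
{ContainerID, ETA, Origin}: {Origin} determines {ETA, Origin} here but is not a superkey — split on Origin -> ETA, giving {ETA, Origin} and {ContainerID, Origin}.
{ETA, Origin} is in BCNF.
{ContainerID, Origin} is in BCNF.
{CarrierID, ContainerID, CustomsCode, Destination, ETA, Weight}: {ContainerID, ETA, Weight} determines {CarrierID, ContainerID, ETA, Weight} here but is not a superkey — split on ContainerID, ETA, Weight -> CarrierID, giving {CarrierID, ContainerID, ETA, Weight} and {ContainerID, CustomsCode, Destination, ETA, Weight}.
{CarrierID, ContainerID, ETA, Weight} is in BCNF.
{ContainerID, CustomsCode, Destination, ETA, Weight} is in BCNF.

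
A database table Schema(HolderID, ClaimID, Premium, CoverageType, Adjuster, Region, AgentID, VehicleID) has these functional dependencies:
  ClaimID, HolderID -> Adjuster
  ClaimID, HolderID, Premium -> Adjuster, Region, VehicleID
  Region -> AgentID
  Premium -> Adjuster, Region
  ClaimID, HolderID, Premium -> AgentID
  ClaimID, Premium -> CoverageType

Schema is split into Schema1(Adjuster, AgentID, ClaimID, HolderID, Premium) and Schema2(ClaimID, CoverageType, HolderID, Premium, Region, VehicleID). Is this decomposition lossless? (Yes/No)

Yes

The shared attributes are {ClaimID, HolderID, Premium} and {ClaimID, HolderID, Premium}⁺ = {Adjuster, AgentID, ClaimID, CoverageType, HolderID, Premium, Region, VehicleID}.
This includes all of Schema1, so the common attributes are a superkey of Schema1 — the join is lossless.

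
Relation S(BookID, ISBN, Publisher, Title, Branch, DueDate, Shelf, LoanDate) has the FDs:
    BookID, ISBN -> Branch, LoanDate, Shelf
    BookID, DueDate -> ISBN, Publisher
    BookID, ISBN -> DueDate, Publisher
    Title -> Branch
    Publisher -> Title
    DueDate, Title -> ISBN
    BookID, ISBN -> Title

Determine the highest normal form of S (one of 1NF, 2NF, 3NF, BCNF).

Candidate keys: {BookID, DueDate}, {BookID, ISBN}. Prime attributes: {BookID, DueDate, ISBN}.
Title -> Branch: {Title}⁺ = {Branch, Title}, which is not all of the attributes, so the left side is not a superkey — BCNF is violated.
Because {Branch} is non-prime and the left side of Title -> Branch is not a superkey, the relation is not in 3NF.
Checking every proper subset of each key, none determines a non-prime attribute — 2NF is satisfied.

2NF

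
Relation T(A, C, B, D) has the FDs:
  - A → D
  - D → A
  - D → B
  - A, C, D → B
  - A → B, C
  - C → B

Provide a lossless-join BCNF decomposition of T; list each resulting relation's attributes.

Candidate keys of the original relation: {A}, {D}.
Within {A, B, C, D}: {C}⁺ ∩ {A, B, C, D} = {B, C}, not the whole set, so C → B violates BCNF; decompose into {B, C} and {A, C, D}.
{B, C} has no BCNF violation.
{A, C, D} has no BCNF violation.

{A, C, D}; {B, C}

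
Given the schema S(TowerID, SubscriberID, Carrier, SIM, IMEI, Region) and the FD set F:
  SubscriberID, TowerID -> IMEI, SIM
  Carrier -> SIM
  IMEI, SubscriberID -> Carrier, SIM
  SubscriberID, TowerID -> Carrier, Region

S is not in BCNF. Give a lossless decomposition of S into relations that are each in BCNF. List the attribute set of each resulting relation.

Candidate key of the original relation: {SubscriberID, TowerID}.
In {Carrier, IMEI, Region, SIM, SubscriberID, TowerID}, {Carrier} is not a superkey ({Carrier}⁺ restricted to this set is {Carrier, SIM}), so split on Carrier -> SIM into {Carrier, SIM} and {Carrier, IMEI, Region, SubscriberID, TowerID}.
{Carrier, SIM}: every determinant is a superkey — BCNF.
In {Carrier, IMEI, Region, SubscriberID, TowerID}, {IMEI, SubscriberID} is not a superkey ({IMEI, SubscriberID}⁺ restricted to this set is {Carrier, IMEI, SubscriberID}), so split on IMEI, SubscriberID -> Carrier into {Carrier, IMEI, SubscriberID} and {IMEI, Region, SubscriberID, TowerID}.
{Carrier, IMEI, SubscriberID}: every determinant is a superkey — BCNF.
{IMEI, Region, SubscriberID, TowerID}: every determinant is a superkey — BCNF.

{Carrier, IMEI, SubscriberID}; {Carrier, SIM}; {IMEI, Region, SubscriberID, TowerID}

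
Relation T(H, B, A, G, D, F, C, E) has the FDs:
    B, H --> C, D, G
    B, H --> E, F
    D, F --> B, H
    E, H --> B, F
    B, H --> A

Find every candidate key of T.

{B, H}, {D, F}, {E, H}

Closure of {B, H} is {A, B, C, D, E, F, G, H}, the whole schema; {B, H} is a candidate key.
Closure of {D, F} is {A, B, C, D, E, F, G, H}, the whole schema; {D, F} is a candidate key.
Closure of {E, H} is {A, B, C, D, E, F, G, H}, the whole schema; {E, H} is a candidate key.
Any other superkey properly contains one of these, so there are no further candidate keys.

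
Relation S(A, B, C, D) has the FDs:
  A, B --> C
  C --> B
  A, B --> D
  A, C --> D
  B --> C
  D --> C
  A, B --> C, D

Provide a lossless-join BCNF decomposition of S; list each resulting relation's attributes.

Candidate keys of the original relation: {A, B}, {A, C}, {A, D}.
In {A, B, C, D}, {C} is not a superkey ({C}⁺ restricted to this set is {B, C}), so split on C --> B into {B, C} and {A, C, D}.
{B, C}: every determinant is a superkey — BCNF.
In {A, C, D}, {D} is not a superkey ({D}⁺ restricted to this set is {C, D}), so split on D --> C into {C, D} and {A, D}.
{C, D}: every determinant is a superkey — BCNF.
{A, D}: every determinant is a superkey — BCNF.

{A, D}; {B, C}; {C, D}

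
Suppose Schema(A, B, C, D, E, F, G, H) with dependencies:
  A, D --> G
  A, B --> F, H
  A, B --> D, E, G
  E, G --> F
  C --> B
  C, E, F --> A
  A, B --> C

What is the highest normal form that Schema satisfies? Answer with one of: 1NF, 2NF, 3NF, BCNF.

Candidate keys: {A, B}, {A, C}, {C, E, F}, {C, E, G}. Prime attributes: {A, B, C, E, F, G}.
A, D --> G: {A, D}⁺ = {A, D, G}, which is not all of the attributes, so the left side is not a superkey — BCNF is violated.
But every attribute on its right side ({G}) is prime, and the same holds for every other non-superkey FD, so 3NF still holds.

3NF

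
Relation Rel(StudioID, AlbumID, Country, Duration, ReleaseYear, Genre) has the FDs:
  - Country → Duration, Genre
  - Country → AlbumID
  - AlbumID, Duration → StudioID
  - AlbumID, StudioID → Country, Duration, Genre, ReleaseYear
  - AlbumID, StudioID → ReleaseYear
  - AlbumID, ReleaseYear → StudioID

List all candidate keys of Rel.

Closure of {Country} is {AlbumID, Country, Duration, Genre, ReleaseYear, StudioID}, the whole schema; {Country} is a candidate key.
Closure of {AlbumID, Duration} is {AlbumID, Country, Duration, Genre, ReleaseYear, StudioID}, the whole schema; {AlbumID, Duration} is a candidate key.
Closure of {AlbumID, ReleaseYear} is {AlbumID, Country, Duration, Genre, ReleaseYear, StudioID}, the whole schema; {AlbumID, ReleaseYear} is a candidate key.
Closure of {AlbumID, StudioID} is {AlbumID, Country, Duration, Genre, ReleaseYear, StudioID}, the whole schema; {AlbumID, StudioID} is a candidate key.
These are minimal and exhaustive — every other superkey contains one of them.

{AlbumID, Duration}, {AlbumID, ReleaseYear}, {AlbumID, StudioID}, {Country}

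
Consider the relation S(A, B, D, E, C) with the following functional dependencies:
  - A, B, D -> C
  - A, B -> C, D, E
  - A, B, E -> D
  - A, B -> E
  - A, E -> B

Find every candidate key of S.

{A} never appears on the right of any FD, so every key must include it.
{A, B}⁺ = {A, B, C, D, E} — all of the relation — so {A, B} is a candidate key.
{A, E}⁺ = {A, B, C, D, E} — all of the relation — so {A, E} is a candidate key.
These are minimal and exhaustive — every other superkey contains one of them.

{A, B}, {A, E}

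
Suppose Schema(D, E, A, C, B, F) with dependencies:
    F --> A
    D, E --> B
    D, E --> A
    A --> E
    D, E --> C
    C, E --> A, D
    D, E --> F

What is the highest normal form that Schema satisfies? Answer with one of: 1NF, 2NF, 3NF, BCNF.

Candidate keys: {A, C}, {A, D}, {C, E}, {C, F}, {D, E}, {D, F}. Prime attributes: {A, C, D, E, F}.
F --> A breaks BCNF: {F}⁺ = {A, E, F}, so {F} is not a superkey.
But every attribute on its right side ({A}) is prime, and the same holds for every other non-superkey FD, so 3NF still holds.

3NF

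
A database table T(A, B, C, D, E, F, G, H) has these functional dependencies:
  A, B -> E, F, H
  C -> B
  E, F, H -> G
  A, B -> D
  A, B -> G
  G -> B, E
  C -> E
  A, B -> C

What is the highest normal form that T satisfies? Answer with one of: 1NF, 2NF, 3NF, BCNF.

Candidate keys: {A, B}, {A, C}, {A, E, F, H}, {A, G}. Prime attributes: {A, B, C, E, F, G, H}.
C -> B: {C}⁺ = {B, C, E}, which is not all of the attributes, so the left side is not a superkey — BCNF is violated.
But every attribute on its right side ({B}) is prime, and the same holds for every other non-superkey FD, so 3NF still holds.

3NF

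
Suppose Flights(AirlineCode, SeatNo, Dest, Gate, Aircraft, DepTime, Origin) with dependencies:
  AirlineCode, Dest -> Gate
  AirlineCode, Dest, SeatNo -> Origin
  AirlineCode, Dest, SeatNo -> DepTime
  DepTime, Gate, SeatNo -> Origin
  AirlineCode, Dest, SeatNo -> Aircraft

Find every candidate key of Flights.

{AirlineCode, Dest, SeatNo}

{AirlineCode, Dest, SeatNo} never appear on the right of any FD, so every key must include all of them.
{AirlineCode, Dest, SeatNo}⁺ = {Aircraft, AirlineCode, DepTime, Dest, Gate, Origin, SeatNo} — all of the relation — so {AirlineCode, Dest, SeatNo} is a candidate key.
No other minimal set has full closure, so this is the only candidate key.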